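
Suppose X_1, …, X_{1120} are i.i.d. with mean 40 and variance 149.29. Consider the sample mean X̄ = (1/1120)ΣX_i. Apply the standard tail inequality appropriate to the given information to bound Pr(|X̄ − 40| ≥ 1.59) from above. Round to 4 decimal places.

With mean and variance of each term known, Chebyshev's inequality bounds the deviation of the sum (or sample mean).
Var(X̄) = Var(X_i)/n = 149.29/1120 = 0.13329.
Chebyshev: Pr(|X̄ − 40| ≥ 1.59) ≤ Var(X̄)/(1.59)² = 149.29/(1120·1.59²) = 0.0527.

0.0527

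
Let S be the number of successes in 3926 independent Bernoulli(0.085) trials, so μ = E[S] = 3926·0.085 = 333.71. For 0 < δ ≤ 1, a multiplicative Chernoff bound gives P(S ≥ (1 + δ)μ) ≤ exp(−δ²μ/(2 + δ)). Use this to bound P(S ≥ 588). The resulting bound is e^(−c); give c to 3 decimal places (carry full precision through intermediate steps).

Write 588 = (1 + δ)μ, so δ = 588/333.71 − 1 = 0.7620089…
Then the exponent is δ²μ/(2 + δ) = (588 − μ)² / (μ·(2 + δ)) = 70.155910.

70.156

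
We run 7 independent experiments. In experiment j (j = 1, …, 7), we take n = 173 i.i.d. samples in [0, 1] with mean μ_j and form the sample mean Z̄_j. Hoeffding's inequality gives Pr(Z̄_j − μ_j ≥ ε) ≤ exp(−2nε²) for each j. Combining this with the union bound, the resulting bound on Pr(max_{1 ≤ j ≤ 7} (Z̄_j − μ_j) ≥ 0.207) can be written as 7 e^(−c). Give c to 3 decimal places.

Union bound over the 7 events: Pr(max_{1 ≤ j ≤ 7} (Z̄_j − μ_j) ≥ 0.207) ≤ 7·exp(−2nε²) = 7 exp(−2·173·0.207²).
So c = 2·173·0.207² = 14.8258.

14.826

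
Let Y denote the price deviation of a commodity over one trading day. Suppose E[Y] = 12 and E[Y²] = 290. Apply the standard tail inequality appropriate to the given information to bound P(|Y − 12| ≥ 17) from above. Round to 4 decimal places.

0.5052

The first two moments determine the variance, so Chebyshev's inequality is the sharpest standard bound available.
Var(Y) = E[Y²] − (E[Y])² = 290 − 144 = 146.
Chebyshev's inequality: P(|Y − μ| ≥ t) ≤ Var(Y)/t² = 146/289 = 0.5052.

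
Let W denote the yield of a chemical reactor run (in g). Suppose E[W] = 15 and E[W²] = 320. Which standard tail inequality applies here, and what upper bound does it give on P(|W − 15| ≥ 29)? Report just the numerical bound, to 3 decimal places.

The first two moments determine the variance, so Chebyshev's inequality is the sharpest standard bound available.
Var(W) = E[W²] − (E[W])² = 320 − 225 = 95.
Chebyshev's inequality: P(|W − μ| ≥ t) ≤ Var(W)/t² = 95/841 = 0.1130.

0.113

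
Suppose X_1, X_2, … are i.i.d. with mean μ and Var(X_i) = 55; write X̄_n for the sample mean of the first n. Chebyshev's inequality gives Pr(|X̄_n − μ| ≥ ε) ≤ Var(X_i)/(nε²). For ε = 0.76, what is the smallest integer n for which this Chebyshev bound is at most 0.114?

836

Require 55/(n·0.76²) ≤ 0.114, i.e. n ≥ 55/(0.114·0.76²) = 835.277.
The smallest integer n is 836.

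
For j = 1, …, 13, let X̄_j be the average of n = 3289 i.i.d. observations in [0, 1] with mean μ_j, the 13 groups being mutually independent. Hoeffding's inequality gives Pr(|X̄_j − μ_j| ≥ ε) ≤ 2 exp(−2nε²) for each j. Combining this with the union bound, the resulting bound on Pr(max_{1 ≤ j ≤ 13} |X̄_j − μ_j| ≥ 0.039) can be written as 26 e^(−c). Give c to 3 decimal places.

Union bound over the 13 events: Pr(max_{1 ≤ j ≤ 13} |X̄_j − μ_j| ≥ 0.039) ≤ 13·2·exp(−2nε²) = 26 exp(−2·3289·0.039²).
So c = 2·3289·0.039² = 10.0051.

10.005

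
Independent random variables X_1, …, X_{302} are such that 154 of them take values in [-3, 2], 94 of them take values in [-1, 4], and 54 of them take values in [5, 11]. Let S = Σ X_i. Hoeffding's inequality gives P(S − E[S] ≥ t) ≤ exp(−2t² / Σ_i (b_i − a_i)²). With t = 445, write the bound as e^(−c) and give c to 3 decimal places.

Σ(b_i − a_i)² = 154·5² + 94·5² + 54·6² = 8144.
c = 2t² / 8144 = 2·445² / 8144 = 48.6309.

48.631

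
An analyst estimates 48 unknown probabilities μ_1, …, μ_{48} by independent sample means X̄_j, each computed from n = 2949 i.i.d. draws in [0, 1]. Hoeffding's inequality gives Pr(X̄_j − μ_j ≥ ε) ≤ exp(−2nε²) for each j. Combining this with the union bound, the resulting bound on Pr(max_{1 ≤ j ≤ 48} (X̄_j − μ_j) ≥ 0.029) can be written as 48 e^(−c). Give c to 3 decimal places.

Union bound over the 48 events: Pr(max_{1 ≤ j ≤ 48} (X̄_j − μ_j) ≥ 0.029) ≤ 48·exp(−2nε²) = 48 exp(−2·2949·0.029²).
So c = 2·2949·0.029² = 4.9602.

4.960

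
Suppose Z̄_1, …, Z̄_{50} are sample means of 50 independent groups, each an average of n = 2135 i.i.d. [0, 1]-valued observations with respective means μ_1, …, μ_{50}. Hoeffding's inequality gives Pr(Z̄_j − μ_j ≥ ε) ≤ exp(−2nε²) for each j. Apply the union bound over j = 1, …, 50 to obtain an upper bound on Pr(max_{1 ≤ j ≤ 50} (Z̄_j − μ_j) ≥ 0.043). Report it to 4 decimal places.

0.0186

Per-experiment Hoeffding bound: exp(−2·2135·0.043²) = exp(−7.89523) = 0.00037252.
Union bound over 50 events: 50·0.00037252 = 0.01863.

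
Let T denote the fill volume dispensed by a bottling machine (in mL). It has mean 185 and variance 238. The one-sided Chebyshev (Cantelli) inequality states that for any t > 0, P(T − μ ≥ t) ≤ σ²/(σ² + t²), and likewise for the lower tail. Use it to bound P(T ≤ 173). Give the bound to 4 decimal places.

Here σ² = 238 and t = 12, so σ² + t² = 382.
Cantelli's bound: 238/382 = 0.6230.

0.6230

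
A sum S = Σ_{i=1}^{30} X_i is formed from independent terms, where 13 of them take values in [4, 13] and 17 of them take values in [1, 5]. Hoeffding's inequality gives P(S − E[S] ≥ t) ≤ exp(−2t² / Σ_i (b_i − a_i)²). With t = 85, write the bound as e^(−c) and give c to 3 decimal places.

10.906

Σ(b_i − a_i)² = 13·9² + 17·4² = 1325.
c = 2t² / 1325 = 2·85² / 1325 = 10.9057.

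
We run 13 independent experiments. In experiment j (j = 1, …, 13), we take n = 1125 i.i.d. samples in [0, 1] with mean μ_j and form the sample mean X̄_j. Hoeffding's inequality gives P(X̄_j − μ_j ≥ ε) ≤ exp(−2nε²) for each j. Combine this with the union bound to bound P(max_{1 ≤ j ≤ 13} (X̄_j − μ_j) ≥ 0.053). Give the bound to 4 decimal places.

0.0234

Per-experiment Hoeffding bound: exp(−2·1125·0.053²) = exp(−6.32025) = 0.0017995.
Union bound over 13 events: 13·0.0017995 = 0.02339.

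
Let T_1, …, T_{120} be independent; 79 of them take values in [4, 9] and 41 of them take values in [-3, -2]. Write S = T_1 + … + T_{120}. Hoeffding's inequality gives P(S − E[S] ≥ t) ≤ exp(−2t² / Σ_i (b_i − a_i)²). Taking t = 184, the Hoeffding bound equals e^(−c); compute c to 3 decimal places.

33.587

Σ(b_i − a_i)² = 79·5² + 41·1² = 2016.
c = 2t² / 2016 = 2·184² / 2016 = 33.5873.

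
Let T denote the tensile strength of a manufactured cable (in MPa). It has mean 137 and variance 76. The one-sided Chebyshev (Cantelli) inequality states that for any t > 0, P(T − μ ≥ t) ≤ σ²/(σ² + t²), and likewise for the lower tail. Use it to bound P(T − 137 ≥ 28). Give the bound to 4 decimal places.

Here σ² = 76 and t = 28, so σ² + t² = 860.
Cantelli's bound: 76/860 = 0.0884.

0.0884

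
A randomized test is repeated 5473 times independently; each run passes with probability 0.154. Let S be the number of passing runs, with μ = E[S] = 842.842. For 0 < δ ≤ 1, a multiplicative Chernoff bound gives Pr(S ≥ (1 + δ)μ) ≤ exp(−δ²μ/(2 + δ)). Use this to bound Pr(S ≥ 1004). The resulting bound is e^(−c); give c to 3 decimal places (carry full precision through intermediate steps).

Write 1004 = (1 + δ)μ, so δ = 1004/842.842 − 1 = 0.1912078…
Then the exponent is δ²μ/(2 + δ) = (1004 − μ)² / (μ·(2 + δ)) = 14.062871.

14.063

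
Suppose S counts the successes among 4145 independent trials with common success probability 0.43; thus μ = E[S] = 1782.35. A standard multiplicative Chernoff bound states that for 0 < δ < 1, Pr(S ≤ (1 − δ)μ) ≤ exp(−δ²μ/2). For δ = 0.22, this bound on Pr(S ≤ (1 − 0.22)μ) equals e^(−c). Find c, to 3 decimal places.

c = δ²μ/2 = 0.22²·1782.35/2 = 43.1329.

43.133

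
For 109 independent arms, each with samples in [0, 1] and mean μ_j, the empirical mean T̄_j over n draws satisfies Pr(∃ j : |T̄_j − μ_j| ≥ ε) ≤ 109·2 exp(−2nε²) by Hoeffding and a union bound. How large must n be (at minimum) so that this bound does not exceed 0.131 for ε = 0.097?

395

Need 2·109·exp(−2nε²) ≤ 0.131, i.e. exp(−2nε²) ≤ 0.131/218.
So 2nε² ≥ ln(218/0.131) = 7.417053.
Hence n ≥ 7.417053/(2·0.097²) = 394.147.
The smallest integer n is 395.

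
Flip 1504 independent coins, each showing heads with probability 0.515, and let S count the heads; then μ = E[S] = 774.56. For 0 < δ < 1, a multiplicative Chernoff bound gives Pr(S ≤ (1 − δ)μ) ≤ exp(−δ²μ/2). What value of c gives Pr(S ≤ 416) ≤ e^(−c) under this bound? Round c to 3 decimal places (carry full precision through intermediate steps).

Write 416 = (1 − δ)μ, so δ = 1 − 416/774.56 = 0.4629209…
Then the exponent is δ²μ/2 = (μ − 416)²/(2μ) = 82.992456.

82.992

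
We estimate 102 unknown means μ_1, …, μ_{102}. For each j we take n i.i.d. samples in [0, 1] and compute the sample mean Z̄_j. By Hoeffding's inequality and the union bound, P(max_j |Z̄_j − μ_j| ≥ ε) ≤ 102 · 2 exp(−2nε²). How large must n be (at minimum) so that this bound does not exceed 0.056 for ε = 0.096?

445

Need 2·102·exp(−2nε²) ≤ 0.056, i.e. exp(−2nε²) ≤ 0.056/204.
So 2nε² ≥ ln(204/0.056) = 8.200524.
Hence n ≥ 8.200524/(2·0.096²) = 444.907.
The smallest integer n is 445.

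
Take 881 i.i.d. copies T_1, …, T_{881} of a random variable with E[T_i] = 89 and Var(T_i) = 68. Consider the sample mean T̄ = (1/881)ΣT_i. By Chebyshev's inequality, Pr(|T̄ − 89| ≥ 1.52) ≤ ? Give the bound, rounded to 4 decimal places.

Var(T̄) = Var(T_i)/n = 68/881 = 0.077185.
Chebyshev: Pr(|T̄ − 89| ≥ 1.52) ≤ Var(T̄)/(1.52)² = 68/(881·1.52²) = 0.0334.

0.0334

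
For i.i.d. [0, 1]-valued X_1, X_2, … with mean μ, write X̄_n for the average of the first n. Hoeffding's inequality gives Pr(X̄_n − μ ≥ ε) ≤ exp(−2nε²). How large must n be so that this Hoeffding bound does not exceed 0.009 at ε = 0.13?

Require exp(−2nε²) ≤ 0.009, i.e. 2nε² ≥ ln(1/0.009) = 4.710531.
So n ≥ 4.710531 / (2·0.13²) = 139.365.
The smallest integer n is 140.

140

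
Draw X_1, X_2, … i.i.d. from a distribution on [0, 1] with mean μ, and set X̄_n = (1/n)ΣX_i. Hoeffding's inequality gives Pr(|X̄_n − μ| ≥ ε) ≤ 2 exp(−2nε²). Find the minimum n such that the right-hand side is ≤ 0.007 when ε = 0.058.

Require 2·exp(−2nε²) ≤ 0.007, i.e. 2nε² ≥ ln(2/0.007) = 5.654992.
So n ≥ 5.654992 / (2·0.058²) = 840.516.
The smallest integer n is 841.

841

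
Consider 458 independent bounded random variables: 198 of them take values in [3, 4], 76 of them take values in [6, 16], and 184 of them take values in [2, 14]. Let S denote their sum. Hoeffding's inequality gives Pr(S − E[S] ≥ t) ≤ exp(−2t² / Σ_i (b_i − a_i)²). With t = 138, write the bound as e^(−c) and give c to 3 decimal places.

1.111

Σ(b_i − a_i)² = 198·1² + 76·10² + 184·12² = 34294.
c = 2t² / 34294 = 2·138² / 34294 = 1.1106.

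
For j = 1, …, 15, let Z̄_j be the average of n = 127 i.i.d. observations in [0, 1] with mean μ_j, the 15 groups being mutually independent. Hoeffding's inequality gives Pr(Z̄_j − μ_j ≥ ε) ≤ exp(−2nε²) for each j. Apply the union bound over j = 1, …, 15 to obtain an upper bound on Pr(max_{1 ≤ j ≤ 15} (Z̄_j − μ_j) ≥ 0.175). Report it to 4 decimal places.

Per-experiment Hoeffding bound: exp(−2·127·0.175²) = exp(−7.77875) = 0.00041854.
Union bound over 15 events: 15·0.00041854 = 0.00628.

0.0063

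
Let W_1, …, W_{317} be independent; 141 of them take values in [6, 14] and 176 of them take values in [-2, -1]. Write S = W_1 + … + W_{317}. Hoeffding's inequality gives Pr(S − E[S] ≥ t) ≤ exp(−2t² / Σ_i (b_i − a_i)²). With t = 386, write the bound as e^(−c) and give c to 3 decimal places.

32.390

Σ(b_i − a_i)² = 141·8² + 176·1² = 9200.
c = 2t² / 9200 = 2·386² / 9200 = 32.3904.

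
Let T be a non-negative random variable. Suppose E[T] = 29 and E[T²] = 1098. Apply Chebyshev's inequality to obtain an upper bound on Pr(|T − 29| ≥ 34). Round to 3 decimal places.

Var(T) = E[T²] − (E[T])² = 1098 − 841 = 257.
Chebyshev's inequality: Pr(|T − μ| ≥ t) ≤ Var(T)/t² = 257/1156 = 0.2223.

0.222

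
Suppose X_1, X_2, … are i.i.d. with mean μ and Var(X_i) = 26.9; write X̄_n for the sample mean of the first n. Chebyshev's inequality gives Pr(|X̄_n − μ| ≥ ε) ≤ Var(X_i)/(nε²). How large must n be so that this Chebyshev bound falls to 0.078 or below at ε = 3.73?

25

Require 26.9/(n·3.73²) ≤ 0.078, i.e. n ≥ 26.9/(0.078·3.73²) = 24.788.
The smallest integer n is 25.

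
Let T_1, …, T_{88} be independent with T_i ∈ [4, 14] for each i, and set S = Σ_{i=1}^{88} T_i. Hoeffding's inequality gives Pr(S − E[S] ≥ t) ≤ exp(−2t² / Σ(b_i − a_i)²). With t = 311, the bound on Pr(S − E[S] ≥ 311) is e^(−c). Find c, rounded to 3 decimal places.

21.982

Σ(b_i − a_i)² = 88·(10)² = 8800.
c = 2t²/8800 = 2·311²/8800 = 21.9820.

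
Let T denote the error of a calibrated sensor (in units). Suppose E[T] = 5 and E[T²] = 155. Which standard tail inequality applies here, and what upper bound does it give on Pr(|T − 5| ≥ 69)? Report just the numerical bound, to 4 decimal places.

0.0273

The first two moments determine the variance, so Chebyshev's inequality is the sharpest standard bound available.
Var(T) = E[T²] − (E[T])² = 155 − 25 = 130.
Chebyshev's inequality: Pr(|T − μ| ≥ t) ≤ Var(T)/t² = 130/4761 = 0.0273.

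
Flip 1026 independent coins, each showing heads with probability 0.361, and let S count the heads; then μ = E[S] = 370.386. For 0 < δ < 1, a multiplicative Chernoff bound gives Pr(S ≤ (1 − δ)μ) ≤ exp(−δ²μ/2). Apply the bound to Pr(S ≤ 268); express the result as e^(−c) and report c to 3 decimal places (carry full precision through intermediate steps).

Write 268 = (1 − δ)μ, so δ = 1 − 268/370.386 = 0.2764305…
Then the exponent is δ²μ/2 = (μ − 268)²/(2μ) = 14.151308.

14.151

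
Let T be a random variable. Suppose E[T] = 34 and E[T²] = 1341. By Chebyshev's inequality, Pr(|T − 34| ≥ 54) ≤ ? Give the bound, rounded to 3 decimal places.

0.063

Var(T) = E[T²] − (E[T])² = 1341 − 1156 = 185.
Chebyshev's inequality: Pr(|T − μ| ≥ t) ≤ Var(T)/t² = 185/2916 = 0.0634.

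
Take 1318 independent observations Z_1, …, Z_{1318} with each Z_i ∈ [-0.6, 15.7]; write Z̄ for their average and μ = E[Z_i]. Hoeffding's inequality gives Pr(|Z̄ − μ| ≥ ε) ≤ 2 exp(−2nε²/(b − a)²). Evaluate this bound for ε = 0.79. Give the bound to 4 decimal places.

0.0041

Exponent: 2nε²/(b − a)² = 2·1318·0.79² / 16.3² = 6.19191.
Bound = 2·exp(−6.19191) = 0.00409.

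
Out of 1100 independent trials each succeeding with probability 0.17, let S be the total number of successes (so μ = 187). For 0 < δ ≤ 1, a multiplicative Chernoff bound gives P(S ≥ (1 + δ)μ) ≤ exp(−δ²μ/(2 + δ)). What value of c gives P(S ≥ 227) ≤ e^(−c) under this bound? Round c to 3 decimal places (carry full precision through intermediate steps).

Write 227 = (1 + δ)μ, so δ = 227/187 − 1 = 0.2139037…
Then the exponent is δ²μ/(2 + δ) = (227 − μ)² / (μ·(2 + δ)) = 3.864734.

3.865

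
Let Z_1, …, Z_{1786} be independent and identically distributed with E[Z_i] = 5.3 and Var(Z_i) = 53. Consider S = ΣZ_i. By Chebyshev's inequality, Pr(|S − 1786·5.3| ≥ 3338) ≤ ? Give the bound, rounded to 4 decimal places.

Var(S) = n·Var(Z_i) = 1786·53 = 94658.
Chebyshev: Pr(|S − 1786·5.3| ≥ 3338) ≤ Var(S)/3338² = 94658/11142244 = 0.0085.

0.0085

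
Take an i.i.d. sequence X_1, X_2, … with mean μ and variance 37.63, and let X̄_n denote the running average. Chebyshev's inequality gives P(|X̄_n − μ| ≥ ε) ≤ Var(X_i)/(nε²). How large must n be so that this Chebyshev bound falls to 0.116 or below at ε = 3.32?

Require 37.63/(n·3.32²) ≤ 0.116, i.e. n ≥ 37.63/(0.116·3.32²) = 29.431.
The smallest integer n is 30.

30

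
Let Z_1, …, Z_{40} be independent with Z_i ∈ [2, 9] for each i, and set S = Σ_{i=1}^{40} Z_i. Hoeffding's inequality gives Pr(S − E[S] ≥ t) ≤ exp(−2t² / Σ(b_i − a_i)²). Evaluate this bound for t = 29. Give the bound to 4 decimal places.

0.4239

Σ(b_i − a_i)² = 40·(7)² = 1960.
Exponent = 2·29²/1960 = 0.8582.
Bound = exp(−0.8582) = 0.42394.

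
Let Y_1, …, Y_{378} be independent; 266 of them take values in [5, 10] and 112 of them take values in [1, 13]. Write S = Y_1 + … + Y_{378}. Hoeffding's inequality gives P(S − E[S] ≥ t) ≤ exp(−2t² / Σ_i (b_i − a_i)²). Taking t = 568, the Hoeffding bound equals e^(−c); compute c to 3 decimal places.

Σ(b_i − a_i)² = 266·5² + 112·12² = 22778.
c = 2t² / 22778 = 2·568² / 22778 = 28.3277.

28.328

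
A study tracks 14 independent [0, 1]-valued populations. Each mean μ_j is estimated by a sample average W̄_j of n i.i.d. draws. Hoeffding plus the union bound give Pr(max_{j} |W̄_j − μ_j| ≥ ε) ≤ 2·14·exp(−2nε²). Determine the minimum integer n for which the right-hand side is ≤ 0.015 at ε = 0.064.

Need 2·14·exp(−2nε²) ≤ 0.015, i.e. exp(−2nε²) ≤ 0.015/28.
So 2nε² ≥ ln(28/0.015) = 7.531910.
Hence n ≥ 7.531910/(2·0.064²) = 919.423.
The smallest integer n is 920.

920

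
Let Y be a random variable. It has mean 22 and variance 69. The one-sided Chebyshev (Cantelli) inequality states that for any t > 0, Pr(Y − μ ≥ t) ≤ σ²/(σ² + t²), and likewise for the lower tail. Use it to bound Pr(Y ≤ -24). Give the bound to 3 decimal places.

0.032

Here σ² = 69 and t = 46, so σ² + t² = 2185.
Cantelli's bound: 69/2185 = 0.0316.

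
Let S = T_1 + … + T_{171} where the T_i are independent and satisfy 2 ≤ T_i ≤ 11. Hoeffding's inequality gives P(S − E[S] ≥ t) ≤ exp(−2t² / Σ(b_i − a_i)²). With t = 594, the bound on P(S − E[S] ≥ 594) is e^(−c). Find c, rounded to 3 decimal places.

50.947

Σ(b_i − a_i)² = 171·(9)² = 13851.
c = 2t²/13851 = 2·594²/13851 = 50.9474.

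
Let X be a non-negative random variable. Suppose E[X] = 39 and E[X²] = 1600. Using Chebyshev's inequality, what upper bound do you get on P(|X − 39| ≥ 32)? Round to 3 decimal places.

Var(X) = E[X²] − (E[X])² = 1600 − 1521 = 79.
Chebyshev's inequality: P(|X − μ| ≥ t) ≤ Var(X)/t² = 79/1024 = 0.0771.

0.077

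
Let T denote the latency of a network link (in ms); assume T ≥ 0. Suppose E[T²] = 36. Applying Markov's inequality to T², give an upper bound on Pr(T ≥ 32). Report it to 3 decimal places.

Since T ≥ 0, the event {T ≥ 32} is the same as {T² ≥ 1024}.
Markov's inequality applied to T² gives Pr(T² ≥ 1024) ≤ E[T²]/1024 = 36/1024 = 0.0352.

0.035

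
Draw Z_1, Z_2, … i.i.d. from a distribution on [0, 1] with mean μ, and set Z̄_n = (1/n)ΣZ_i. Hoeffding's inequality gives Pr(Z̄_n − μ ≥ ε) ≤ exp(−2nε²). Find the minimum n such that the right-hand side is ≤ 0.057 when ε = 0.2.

Require exp(−2nε²) ≤ 0.057, i.e. 2nε² ≥ ln(1/0.057) = 2.864704.
So n ≥ 2.864704 / (2·0.2²) = 35.809.
The smallest integer n is 36.

36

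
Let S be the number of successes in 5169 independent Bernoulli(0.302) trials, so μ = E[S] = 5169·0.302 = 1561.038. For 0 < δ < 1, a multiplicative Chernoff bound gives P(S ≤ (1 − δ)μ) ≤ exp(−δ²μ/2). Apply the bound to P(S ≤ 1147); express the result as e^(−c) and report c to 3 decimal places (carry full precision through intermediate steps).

54.908

Write 1147 = (1 − δ)μ, so δ = 1 − 1147/1561.038 = 0.2652325…
Then the exponent is δ²μ/2 = (μ − 1147)²/(2μ) = 54.908165.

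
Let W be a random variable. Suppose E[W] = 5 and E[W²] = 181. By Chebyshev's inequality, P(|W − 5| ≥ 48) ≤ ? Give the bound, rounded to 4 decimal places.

Var(W) = E[W²] − (E[W])² = 181 − 25 = 156.
Chebyshev's inequality: P(|W − μ| ≥ t) ≤ Var(W)/t² = 156/2304 = 0.0677.

0.0677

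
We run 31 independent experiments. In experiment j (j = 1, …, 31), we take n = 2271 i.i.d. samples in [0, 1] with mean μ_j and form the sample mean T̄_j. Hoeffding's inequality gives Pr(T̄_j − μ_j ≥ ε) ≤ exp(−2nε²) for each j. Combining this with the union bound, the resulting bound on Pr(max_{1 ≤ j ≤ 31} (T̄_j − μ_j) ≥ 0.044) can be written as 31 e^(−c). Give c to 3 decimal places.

8.793

Union bound over the 31 events: Pr(max_{1 ≤ j ≤ 31} (T̄_j − μ_j) ≥ 0.044) ≤ 31·exp(−2nε²) = 31 exp(−2·2271·0.044²).
So c = 2·2271·0.044² = 8.7933.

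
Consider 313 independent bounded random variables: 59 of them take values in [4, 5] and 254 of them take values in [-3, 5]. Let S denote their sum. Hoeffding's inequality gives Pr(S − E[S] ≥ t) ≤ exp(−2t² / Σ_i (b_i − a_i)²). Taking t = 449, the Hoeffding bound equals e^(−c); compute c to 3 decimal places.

Σ(b_i − a_i)² = 59·1² + 254·8² = 16315.
c = 2t² / 16315 = 2·449² / 16315 = 24.7136.

24.714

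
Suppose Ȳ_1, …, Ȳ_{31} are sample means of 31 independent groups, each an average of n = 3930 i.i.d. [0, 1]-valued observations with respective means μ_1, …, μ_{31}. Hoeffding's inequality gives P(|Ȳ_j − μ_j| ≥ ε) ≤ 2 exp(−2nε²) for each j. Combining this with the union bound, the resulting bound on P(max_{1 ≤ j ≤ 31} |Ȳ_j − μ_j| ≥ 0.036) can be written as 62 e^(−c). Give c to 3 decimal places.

10.187

Union bound over the 31 events: P(max_{1 ≤ j ≤ 31} |Ȳ_j − μ_j| ≥ 0.036) ≤ 31·2·exp(−2nε²) = 62 exp(−2·3930·0.036²).
So c = 2·3930·0.036² = 10.1866.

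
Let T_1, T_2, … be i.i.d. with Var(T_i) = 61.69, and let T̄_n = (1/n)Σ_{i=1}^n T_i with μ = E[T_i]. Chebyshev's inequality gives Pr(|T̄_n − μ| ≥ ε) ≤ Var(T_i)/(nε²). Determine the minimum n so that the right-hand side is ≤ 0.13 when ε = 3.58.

Require 61.69/(n·3.58²) ≤ 0.13, i.e. n ≥ 61.69/(0.13·3.58²) = 37.026.
The smallest integer n is 38.

38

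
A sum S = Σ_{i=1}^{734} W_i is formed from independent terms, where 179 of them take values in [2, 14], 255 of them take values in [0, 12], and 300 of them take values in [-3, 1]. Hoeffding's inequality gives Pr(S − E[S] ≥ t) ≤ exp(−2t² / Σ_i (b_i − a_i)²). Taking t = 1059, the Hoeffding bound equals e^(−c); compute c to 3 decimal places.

33.330

Σ(b_i − a_i)² = 179·12² + 255·12² + 300·4² = 67296.
c = 2t² / 67296 = 2·1059² / 67296 = 33.3298.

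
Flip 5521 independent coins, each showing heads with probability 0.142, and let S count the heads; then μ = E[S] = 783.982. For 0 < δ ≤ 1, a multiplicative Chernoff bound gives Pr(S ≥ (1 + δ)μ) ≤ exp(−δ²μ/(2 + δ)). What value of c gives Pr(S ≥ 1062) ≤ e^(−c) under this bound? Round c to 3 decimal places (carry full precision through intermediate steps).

41.871

Write 1062 = (1 + δ)μ, so δ = 1062/783.982 − 1 = 0.3546229…
Then the exponent is δ²μ/(2 + δ) = (1062 − μ)² / (μ·(2 + δ)) = 41.871485.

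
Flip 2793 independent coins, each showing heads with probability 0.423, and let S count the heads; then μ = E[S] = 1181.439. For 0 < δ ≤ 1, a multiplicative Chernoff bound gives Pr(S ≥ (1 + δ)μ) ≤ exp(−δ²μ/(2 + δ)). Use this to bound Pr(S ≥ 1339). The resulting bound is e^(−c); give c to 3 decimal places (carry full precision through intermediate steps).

Write 1339 = (1 + δ)μ, so δ = 1339/1181.439 − 1 = 0.1333636…
Then the exponent is δ²μ/(2 + δ) = (1339 − μ)² / (μ·(2 + δ)) = 9.849661.

9.850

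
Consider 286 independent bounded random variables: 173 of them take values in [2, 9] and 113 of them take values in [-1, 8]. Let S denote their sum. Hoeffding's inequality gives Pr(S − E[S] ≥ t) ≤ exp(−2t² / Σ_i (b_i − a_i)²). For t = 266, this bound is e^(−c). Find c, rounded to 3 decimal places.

8.027

Σ(b_i − a_i)² = 173·7² + 113·9² = 17630.
c = 2t² / 17630 = 2·266² / 17630 = 8.0268.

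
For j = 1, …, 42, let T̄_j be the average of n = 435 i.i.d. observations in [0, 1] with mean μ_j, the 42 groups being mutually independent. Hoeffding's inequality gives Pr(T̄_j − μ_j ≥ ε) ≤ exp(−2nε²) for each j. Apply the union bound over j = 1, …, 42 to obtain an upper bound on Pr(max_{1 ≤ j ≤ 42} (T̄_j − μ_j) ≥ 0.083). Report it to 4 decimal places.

0.1048

Per-experiment Hoeffding bound: exp(−2·435·0.083²) = exp(−5.99343) = 0.0024951.
Union bound over 42 events: 42·0.0024951 = 0.10479.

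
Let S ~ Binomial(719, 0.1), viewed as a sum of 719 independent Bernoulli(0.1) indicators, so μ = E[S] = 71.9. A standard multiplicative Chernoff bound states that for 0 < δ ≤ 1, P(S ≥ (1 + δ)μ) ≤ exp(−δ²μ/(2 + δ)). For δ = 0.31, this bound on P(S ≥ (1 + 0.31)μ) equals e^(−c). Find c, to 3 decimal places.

2.991

c = δ²μ/(2 + δ) = 0.31²·71.9/(2 + 0.31) = 2.9912.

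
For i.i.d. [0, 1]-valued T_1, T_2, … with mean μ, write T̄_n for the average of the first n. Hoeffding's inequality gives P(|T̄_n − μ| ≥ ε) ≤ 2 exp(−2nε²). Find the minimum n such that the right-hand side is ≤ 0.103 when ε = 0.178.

Require 2·exp(−2nε²) ≤ 0.103, i.e. 2nε² ≥ ln(2/0.103) = 2.966173.
So n ≥ 2.966173 / (2·0.178²) = 46.809.
The smallest integer n is 47.

47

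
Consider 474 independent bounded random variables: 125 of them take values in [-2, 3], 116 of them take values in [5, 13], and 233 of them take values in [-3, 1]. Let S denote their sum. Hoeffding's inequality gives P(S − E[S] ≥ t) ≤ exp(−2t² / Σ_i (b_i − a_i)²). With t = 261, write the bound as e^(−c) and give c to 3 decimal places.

9.543

Σ(b_i − a_i)² = 125·5² + 116·8² + 233·4² = 14277.
c = 2t² / 14277 = 2·261² / 14277 = 9.5428.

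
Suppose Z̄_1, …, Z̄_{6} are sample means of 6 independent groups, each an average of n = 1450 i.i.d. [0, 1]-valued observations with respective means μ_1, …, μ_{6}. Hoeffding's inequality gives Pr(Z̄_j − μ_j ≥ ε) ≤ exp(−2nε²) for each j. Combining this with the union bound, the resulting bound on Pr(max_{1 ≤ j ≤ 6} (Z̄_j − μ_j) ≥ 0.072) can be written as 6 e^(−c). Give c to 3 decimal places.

Union bound over the 6 events: Pr(max_{1 ≤ j ≤ 6} (Z̄_j − μ_j) ≥ 0.072) ≤ 6·exp(−2nε²) = 6 exp(−2·1450·0.072²).
So c = 2·1450·0.072² = 15.0336.

15.034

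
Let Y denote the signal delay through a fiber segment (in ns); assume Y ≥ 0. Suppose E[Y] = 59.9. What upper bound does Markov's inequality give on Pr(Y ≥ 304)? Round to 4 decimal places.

0.1970

Markov's inequality: for a non-negative random variable, Pr(Y ≥ a) ≤ E[Y]/a.
Here E[Y] = 59.9 and a = 304, so the bound is 59.9/304 = 0.1970.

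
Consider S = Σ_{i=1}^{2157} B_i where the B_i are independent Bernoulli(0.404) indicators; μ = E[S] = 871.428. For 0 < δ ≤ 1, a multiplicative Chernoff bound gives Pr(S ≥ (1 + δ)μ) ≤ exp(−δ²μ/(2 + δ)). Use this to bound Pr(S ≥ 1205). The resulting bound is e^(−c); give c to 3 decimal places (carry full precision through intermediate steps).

Write 1205 = (1 + δ)μ, so δ = 1205/871.428 − 1 = 0.3827878…
Then the exponent is δ²μ/(2 + δ) = (1205 − μ)² / (μ·(2 + δ)) = 53.587353.

53.587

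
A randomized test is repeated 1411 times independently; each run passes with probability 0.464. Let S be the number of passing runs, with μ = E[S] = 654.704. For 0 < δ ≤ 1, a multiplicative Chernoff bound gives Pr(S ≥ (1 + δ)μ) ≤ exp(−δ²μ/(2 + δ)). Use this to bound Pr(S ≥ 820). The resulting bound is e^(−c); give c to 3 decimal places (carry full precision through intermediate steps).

Write 820 = (1 + δ)μ, so δ = 820/654.704 − 1 = 0.2524744…
Then the exponent is δ²μ/(2 + δ) = (820 − μ)² / (μ·(2 + δ)) = 18.527628.

18.528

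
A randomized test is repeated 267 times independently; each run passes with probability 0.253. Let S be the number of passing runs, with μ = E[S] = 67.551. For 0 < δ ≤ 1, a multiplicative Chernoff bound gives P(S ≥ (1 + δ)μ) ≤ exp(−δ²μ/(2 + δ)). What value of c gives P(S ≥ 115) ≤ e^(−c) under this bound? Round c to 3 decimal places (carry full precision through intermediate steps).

12.333

Write 115 = (1 + δ)μ, so δ = 115/67.551 − 1 = 0.7024174…
Then the exponent is δ²μ/(2 + δ) = (115 − μ)² / (μ·(2 + δ)) = 12.333034.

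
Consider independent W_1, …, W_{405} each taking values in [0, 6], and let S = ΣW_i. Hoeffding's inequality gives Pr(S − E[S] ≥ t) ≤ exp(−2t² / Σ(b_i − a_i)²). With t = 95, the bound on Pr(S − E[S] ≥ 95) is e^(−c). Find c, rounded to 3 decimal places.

1.238

Σ(b_i − a_i)² = 405·(6)² = 14580.
c = 2t²/14580 = 2·95²/14580 = 1.2380.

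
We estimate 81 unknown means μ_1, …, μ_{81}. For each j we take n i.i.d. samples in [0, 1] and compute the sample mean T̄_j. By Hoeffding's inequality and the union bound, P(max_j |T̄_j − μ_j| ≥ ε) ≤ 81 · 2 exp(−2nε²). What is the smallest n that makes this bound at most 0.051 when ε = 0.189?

113

Need 2·81·exp(−2nε²) ≤ 0.051, i.e. exp(−2nε²) ≤ 0.051/162.
So 2nε² ≥ ln(162/0.051) = 8.063526.
Hence n ≥ 8.063526/(2·0.189²) = 112.868.
The smallest integer n is 113.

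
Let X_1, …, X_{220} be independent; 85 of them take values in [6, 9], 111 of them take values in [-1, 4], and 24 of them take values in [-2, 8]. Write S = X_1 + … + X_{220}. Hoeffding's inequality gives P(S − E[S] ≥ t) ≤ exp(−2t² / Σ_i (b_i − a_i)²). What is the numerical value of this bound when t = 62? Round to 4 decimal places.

0.2741

Σ(b_i − a_i)² = 85·3² + 111·5² + 24·10² = 5940.
Exponent = 2·62² / 5940 = 1.29428.
Bound = exp(−1.29428) = 0.27410.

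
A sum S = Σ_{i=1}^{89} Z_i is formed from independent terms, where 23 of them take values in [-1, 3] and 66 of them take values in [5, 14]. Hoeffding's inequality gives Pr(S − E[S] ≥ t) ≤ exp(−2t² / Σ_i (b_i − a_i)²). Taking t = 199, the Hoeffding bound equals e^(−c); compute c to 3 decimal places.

Σ(b_i − a_i)² = 23·4² + 66·9² = 5714.
c = 2t² / 5714 = 2·199² / 5714 = 13.8610.

13.861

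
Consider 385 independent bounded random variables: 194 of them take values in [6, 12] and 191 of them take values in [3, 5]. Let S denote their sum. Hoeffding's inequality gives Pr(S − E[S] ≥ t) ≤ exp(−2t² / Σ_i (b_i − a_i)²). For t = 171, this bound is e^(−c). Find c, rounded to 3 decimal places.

7.548

Σ(b_i − a_i)² = 194·6² + 191·2² = 7748.
c = 2t² / 7748 = 2·171² / 7748 = 7.5480.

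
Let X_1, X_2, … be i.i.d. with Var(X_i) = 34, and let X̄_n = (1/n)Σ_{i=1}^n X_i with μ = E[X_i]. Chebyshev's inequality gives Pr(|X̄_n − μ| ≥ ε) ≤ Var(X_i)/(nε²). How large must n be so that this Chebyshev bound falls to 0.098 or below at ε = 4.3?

19

Require 34/(n·4.3²) ≤ 0.098, i.e. n ≥ 34/(0.098·4.3²) = 18.764.
The smallest integer n is 19.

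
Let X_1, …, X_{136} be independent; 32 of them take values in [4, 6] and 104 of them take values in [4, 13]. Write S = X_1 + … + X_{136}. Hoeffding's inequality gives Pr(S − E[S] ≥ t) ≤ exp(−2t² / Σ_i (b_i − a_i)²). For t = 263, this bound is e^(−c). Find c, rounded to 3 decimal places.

16.176

Σ(b_i − a_i)² = 32·2² + 104·9² = 8552.
c = 2t² / 8552 = 2·263² / 8552 = 16.1761.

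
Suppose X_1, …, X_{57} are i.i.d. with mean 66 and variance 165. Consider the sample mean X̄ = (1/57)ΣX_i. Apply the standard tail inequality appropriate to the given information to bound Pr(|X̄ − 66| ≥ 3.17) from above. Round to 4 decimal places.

0.2881

With mean and variance of each term known, Chebyshev's inequality bounds the deviation of the sum (or sample mean).
Var(X̄) = Var(X_i)/n = 165/57 = 2.8947.
Chebyshev: Pr(|X̄ − 66| ≥ 3.17) ≤ Var(X̄)/(3.17)² = 165/(57·3.17²) = 0.2881.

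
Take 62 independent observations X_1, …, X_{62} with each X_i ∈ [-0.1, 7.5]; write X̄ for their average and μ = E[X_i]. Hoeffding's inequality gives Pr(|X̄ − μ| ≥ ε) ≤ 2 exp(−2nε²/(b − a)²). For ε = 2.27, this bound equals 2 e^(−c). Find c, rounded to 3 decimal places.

11.062

c = 2nε²/(b − a)² = 2·62·2.27² / 7.6² = 11.0623.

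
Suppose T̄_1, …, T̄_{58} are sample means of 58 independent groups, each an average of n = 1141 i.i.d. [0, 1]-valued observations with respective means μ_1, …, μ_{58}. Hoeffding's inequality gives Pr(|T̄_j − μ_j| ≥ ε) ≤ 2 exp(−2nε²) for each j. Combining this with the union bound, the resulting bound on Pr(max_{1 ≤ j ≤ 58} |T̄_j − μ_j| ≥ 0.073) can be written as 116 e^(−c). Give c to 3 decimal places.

Union bound over the 58 events: Pr(max_{1 ≤ j ≤ 58} |T̄_j − μ_j| ≥ 0.073) ≤ 58·2·exp(−2nε²) = 116 exp(−2·1141·0.073²).
So c = 2·1141·0.073² = 12.1608.

12.161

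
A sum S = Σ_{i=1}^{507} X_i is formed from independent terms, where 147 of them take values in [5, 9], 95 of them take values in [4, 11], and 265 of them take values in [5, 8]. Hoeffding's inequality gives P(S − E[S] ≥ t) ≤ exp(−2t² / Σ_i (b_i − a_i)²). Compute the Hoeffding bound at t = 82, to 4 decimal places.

0.2389

Σ(b_i − a_i)² = 147·4² + 95·7² + 265·3² = 9392.
Exponent = 2·82² / 9392 = 1.43186.
Bound = exp(−1.43186) = 0.23886.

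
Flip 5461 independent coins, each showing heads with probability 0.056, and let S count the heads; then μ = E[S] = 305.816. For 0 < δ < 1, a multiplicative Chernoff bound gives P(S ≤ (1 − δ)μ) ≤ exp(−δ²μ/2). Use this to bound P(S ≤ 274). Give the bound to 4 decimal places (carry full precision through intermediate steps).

0.1911

Write 274 = (1 − δ)μ, so δ = 1 − 274/305.816 = 0.1040364…
Then the exponent is δ²μ/2 = (μ − 274)²/(2μ) = 1.655011.
Bound = exp(−1.655011) = 0.19109.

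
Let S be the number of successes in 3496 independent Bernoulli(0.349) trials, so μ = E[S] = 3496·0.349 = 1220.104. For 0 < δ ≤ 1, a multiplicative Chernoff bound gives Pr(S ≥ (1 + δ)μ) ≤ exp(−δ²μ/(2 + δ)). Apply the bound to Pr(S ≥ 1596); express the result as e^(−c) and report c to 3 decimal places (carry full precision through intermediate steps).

Write 1596 = (1 + δ)μ, so δ = 1596/1220.104 − 1 = 0.3080852…
Then the exponent is δ²μ/(2 + δ) = (1596 − μ)² / (μ·(2 + δ)) = 50.174924.

50.175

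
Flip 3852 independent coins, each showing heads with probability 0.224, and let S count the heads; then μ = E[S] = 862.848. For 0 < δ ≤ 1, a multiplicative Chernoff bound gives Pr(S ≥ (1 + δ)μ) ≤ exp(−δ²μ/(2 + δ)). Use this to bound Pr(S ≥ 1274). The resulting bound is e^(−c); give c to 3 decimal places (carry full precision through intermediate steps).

79.110

Write 1274 = (1 + δ)μ, so δ = 1274/862.848 − 1 = 0.4765057…
Then the exponent is δ²μ/(2 + δ) = (1274 − μ)² / (μ·(2 + δ)) = 79.109963.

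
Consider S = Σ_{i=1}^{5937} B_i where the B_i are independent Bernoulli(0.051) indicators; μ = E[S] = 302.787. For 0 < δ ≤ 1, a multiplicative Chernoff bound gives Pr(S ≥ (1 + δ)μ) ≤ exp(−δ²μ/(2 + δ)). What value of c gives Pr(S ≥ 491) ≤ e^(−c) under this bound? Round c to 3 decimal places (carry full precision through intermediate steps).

44.627

Write 491 = (1 + δ)μ, so δ = 491/302.787 − 1 = 0.621602…
Then the exponent is δ²μ/(2 + δ) = (491 − μ)² / (μ·(2 + δ)) = 44.626749.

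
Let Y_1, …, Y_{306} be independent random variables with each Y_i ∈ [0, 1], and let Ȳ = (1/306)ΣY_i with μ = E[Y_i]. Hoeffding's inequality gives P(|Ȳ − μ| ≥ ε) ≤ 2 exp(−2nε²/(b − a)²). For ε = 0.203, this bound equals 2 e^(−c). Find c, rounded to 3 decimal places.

c = 2nε²/(b − a)² = 2·306·0.203² / 1² = 25.2199.

25.220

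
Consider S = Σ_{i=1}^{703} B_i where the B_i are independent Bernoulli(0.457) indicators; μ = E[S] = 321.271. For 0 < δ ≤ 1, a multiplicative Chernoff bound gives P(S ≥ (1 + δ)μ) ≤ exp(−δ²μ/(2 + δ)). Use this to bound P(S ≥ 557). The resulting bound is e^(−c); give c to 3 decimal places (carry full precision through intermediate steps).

Write 557 = (1 + δ)μ, so δ = 557/321.271 − 1 = 0.7337388…
Then the exponent is δ²μ/(2 + δ) = (557 − μ)² / (μ·(2 + δ)) = 63.269949.

63.270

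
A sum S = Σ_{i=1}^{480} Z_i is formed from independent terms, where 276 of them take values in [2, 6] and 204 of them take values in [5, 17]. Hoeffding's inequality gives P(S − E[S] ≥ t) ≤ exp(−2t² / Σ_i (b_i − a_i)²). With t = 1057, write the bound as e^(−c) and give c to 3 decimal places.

Σ(b_i − a_i)² = 276·4² + 204·12² = 33792.
c = 2t² / 33792 = 2·1057² / 33792 = 66.1251.

66.125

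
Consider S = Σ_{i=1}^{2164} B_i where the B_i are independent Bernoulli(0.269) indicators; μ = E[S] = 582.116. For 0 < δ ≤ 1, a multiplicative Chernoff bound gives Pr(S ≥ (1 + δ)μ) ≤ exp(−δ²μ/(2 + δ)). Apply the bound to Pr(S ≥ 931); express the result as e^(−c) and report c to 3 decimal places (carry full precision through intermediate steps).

Write 931 = (1 + δ)μ, so δ = 931/582.116 − 1 = 0.5993376…
Then the exponent is δ²μ/(2 + δ) = (931 − μ)² / (μ·(2 + δ)) = 80.443301.

80.443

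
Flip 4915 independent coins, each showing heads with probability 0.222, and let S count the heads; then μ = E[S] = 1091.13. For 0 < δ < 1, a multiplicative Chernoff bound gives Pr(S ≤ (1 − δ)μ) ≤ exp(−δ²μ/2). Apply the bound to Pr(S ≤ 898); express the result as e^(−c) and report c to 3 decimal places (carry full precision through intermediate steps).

17.092

Write 898 = (1 − δ)μ, so δ = 1 − 898/1091.13 = 0.177…
Then the exponent is δ²μ/2 = (μ − 898)²/(2μ) = 17.092004.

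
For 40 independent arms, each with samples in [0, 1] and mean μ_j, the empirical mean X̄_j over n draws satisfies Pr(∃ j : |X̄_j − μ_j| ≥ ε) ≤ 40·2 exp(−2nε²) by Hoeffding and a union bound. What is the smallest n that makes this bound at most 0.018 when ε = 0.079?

673

Need 2·40·exp(−2nε²) ≤ 0.018, i.e. exp(−2nε²) ≤ 0.018/80.
So 2nε² ≥ ln(80/0.018) = 8.399410.
Hence n ≥ 8.399410/(2·0.079²) = 672.922.
The smallest integer n is 673.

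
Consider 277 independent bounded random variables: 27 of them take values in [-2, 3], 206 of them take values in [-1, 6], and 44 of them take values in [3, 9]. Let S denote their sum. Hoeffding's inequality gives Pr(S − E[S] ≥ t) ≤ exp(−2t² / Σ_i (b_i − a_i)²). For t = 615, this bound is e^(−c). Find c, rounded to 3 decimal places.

61.236

Σ(b_i − a_i)² = 27·5² + 206·7² + 44·6² = 12353.
c = 2t² / 12353 = 2·615² / 12353 = 61.2361.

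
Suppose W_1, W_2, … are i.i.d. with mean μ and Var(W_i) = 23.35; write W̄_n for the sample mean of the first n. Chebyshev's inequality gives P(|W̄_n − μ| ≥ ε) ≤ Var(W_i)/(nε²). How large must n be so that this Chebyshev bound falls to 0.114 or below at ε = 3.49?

Require 23.35/(n·3.49²) ≤ 0.114, i.e. n ≥ 23.35/(0.114·3.49²) = 16.816.
The smallest integer n is 17.

17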